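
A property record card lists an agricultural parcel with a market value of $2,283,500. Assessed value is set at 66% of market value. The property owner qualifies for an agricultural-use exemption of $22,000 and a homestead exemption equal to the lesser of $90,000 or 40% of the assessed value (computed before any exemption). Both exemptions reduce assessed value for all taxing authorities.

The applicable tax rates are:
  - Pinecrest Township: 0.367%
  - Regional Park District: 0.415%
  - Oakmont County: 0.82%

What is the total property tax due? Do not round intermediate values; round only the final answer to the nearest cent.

Assessed value = $2,283,500 × 0.66 = $1,507,110
Homestead exemption = min($90,000, 40% × $1,507,110) = min($90,000, $602,844) = $90,000 (dollar cap binds)
Taxable value = $1,507,110 − $22,000 − $90,000 = $1,395,110
Pinecrest Township: $1,395,110 × 0.00367 = $5,120.0537
Regional Park District: $1,395,110 × 0.00415 = $5,789.7065
Oakmont County: $1,395,110 × 0.0082 = $11,439.902
Total = $22,349.6622

$22,349.66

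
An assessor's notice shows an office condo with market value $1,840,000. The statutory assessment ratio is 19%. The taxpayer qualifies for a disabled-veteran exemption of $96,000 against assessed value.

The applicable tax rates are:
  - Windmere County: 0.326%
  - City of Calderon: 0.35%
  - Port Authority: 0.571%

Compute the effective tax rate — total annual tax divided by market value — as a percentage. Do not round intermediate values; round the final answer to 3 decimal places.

Assessed value = $1,840,000 × 0.19 = $349,600
Taxable value = $349,600 − $96,000 = $253,600
Windmere County: $253,600 × 0.00326 = $826.736
City of Calderon: $253,600 × 0.0035 = $887.6
Port Authority: $253,600 × 0.00571 = $1,448.056
Total tax = $3,162.392
Effective rate = $3,162.392 ÷ $1,840,000 = 0.172% of market value

0.172%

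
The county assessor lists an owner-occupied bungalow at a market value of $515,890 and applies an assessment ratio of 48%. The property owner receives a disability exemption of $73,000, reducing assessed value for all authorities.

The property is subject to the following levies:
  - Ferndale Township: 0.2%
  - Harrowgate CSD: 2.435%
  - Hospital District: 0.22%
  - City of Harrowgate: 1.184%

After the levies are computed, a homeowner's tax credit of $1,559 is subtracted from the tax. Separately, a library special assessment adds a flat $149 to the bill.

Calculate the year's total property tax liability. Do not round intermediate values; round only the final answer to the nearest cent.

$5,643.19

Assessed value = $515,890 × 0.48 = $247,627.2
Taxable value = $247,627.2 − $73,000 = $174,627.2
Ferndale Township: $174,627.2 × 0.002 = $349.2544
Harrowgate CSD: $174,627.2 × 0.02435 = $4,252.17232
Hospital District: $174,627.2 × 0.0022 = $384.17984
City of Harrowgate: $174,627.2 × 0.01184 = $2,067.586048
Levies subtotal = $7,053.192608
After credit = $7,053.192608 − $1,559 = $5,494.192608
Total = $5,494.192608 + $149 = $5,643.192608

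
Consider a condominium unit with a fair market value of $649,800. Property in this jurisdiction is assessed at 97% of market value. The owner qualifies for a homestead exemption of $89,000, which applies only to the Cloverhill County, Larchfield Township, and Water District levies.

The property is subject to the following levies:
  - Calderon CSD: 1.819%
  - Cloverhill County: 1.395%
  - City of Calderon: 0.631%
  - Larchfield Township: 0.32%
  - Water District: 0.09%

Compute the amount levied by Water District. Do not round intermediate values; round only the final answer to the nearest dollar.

$487

Assessed value = $649,800 × 0.97 = $630,306
Water District taxable value = $630,306 − $89,000 = $541,306
Water District levy = $541,306 × 0.0009 = $487.1754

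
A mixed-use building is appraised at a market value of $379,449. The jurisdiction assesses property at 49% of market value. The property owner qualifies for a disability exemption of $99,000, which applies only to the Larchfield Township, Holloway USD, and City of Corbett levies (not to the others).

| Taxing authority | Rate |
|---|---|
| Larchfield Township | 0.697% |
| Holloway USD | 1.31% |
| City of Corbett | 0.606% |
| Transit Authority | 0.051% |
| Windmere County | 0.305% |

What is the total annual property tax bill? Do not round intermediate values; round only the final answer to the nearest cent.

Assessed value = $379,449 × 0.49 = $185,930.01
Larchfield Township: ($185,930.01 − $99,000) × 0.00697 = $86,930.01 × 0.00697 = $605.9021697
Holloway USD: ($185,930.01 − $99,000) × 0.0131 = $86,930.01 × 0.0131 = $1,138.783131
City of Corbett: ($185,930.01 − $99,000) × 0.00606 = $86,930.01 × 0.00606 = $526.7958606
Transit Authority: $185,930.01 × 0.00051 = $94.8243051
Windmere County: $185,930.01 × 0.00305 = $567.0865305
Total = $2,933.3919969

$2,933.39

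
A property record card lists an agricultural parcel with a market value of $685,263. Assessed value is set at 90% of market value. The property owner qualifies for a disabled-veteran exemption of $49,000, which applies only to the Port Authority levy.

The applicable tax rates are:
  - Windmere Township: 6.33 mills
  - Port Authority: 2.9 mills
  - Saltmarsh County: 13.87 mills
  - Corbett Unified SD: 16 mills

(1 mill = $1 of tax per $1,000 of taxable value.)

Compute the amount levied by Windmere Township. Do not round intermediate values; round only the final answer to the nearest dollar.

Assessed value = $685,263 × 0.9 = $616,736.7
Windmere Township taxable value = $616,736.7 (exemption does not apply)
Windmere Township levy = $616,736.7 × 0.00633 = $3,903.943311

$3,904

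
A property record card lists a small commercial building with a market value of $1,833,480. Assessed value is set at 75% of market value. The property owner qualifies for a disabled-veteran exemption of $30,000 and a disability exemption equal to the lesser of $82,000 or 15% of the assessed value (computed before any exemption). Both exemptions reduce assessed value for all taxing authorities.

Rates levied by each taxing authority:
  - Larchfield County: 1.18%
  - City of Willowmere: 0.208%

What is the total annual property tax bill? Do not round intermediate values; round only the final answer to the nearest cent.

Assessed value = $1,833,480 × 0.75 = $1,375,110
Disability exemption = min($82,000, 15% × $1,375,110) = min($82,000, $206,266.5) = $82,000 (dollar cap binds)
Taxable value = $1,375,110 − $30,000 − $82,000 = $1,263,110
Larchfield County: $1,263,110 × 0.0118 = $14,904.698
City of Willowmere: $1,263,110 × 0.00208 = $2,627.2688
Total = $17,531.9668

$17,531.97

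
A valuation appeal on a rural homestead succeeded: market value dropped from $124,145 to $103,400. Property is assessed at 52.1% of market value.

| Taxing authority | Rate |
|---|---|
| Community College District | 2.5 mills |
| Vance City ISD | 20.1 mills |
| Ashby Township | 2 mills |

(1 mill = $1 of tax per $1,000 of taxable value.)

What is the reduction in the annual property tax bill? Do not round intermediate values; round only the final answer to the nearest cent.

$265.88

Old assessed value = $124,145 × 0.521 = $64,679.545
New assessed value = $103,400 × 0.521 = $53,871.4
Combined rate = 0.0025 + 0.0201 + 0.002 = 0.0246
Old tax = $64,679.545 × 0.0246 = $1,591.116807
New tax = $53,871.4 × 0.0246 = $1,325.23644
Reduction = $1,591.116807 − $1,325.23644 = $265.880367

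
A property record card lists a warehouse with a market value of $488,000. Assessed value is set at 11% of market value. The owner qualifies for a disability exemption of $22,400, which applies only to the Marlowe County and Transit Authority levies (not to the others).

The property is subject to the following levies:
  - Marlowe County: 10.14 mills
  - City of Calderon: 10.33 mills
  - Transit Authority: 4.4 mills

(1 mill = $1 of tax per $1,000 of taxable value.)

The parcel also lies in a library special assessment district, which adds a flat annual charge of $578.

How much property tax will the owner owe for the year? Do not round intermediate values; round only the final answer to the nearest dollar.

$1,587

Assessed value = $488,000 × 0.11 = $53,680
Marlowe County: ($53,680 − $22,400) × 0.01014 = $31,280 × 0.01014 = $317.1792
City of Calderon: $53,680 × 0.01033 = $554.5144
Transit Authority: ($53,680 − $22,400) × 0.0044 = $31,280 × 0.0044 = $137.632
Levies subtotal = $1,009.3256
Total = $1,009.3256 + $578 = $1,587.3256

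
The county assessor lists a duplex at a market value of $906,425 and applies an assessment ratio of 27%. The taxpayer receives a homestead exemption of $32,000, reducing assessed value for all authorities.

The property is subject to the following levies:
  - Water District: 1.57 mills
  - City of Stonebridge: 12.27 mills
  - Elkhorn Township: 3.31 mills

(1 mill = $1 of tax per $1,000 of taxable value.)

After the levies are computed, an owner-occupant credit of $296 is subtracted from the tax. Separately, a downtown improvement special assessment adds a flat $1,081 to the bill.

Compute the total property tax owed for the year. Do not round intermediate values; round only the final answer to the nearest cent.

$4,433.40

Assessed value = $906,425 × 0.27 = $244,734.75
Taxable value = $244,734.75 − $32,000 = $212,734.75
Water District: $212,734.75 × 0.00157 = $333.9935575
City of Stonebridge: $212,734.75 × 0.01227 = $2,610.2553825
Elkhorn Township: $212,734.75 × 0.00331 = $704.1520225
Levies subtotal = $3,648.4009625
After credit = $3,648.4009625 − $296 = $3,352.4009625
Total = $3,352.4009625 + $1,081 = $4,433.4009625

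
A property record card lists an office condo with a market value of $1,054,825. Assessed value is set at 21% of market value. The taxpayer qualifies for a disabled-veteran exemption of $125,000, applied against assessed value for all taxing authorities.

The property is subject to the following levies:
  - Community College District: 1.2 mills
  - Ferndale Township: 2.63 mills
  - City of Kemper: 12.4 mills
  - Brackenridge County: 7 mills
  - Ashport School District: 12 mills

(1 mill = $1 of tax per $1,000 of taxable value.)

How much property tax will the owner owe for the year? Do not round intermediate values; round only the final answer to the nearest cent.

$3,400.16

Assessed value = $1,054,825 × 0.21 = $221,513.25
Taxable value = $221,513.25 − $125,000 = $96,513.25
Community College District: $96,513.25 × 0.0012 = $115.8159
Ferndale Township: $96,513.25 × 0.00263 = $253.8298475
City of Kemper: $96,513.25 × 0.0124 = $1,196.7643
Brackenridge County: $96,513.25 × 0.007 = $675.59275
Ashport School District: $96,513.25 × 0.012 = $1,158.159
Total = $115.8159 + $253.8298475 + $1,196.7643 + $675.59275 + $1,158.159 = $3,400.1617975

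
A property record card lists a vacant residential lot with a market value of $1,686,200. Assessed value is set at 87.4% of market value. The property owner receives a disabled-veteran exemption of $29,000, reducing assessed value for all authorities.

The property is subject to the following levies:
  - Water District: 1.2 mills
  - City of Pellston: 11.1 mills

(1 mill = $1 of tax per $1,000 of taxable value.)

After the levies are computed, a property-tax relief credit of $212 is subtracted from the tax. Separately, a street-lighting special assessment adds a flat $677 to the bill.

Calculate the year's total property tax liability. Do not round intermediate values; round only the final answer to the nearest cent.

$18,235.29

Assessed value = $1,686,200 × 0.874 = $1,473,738.8
Taxable value = $1,473,738.8 − $29,000 = $1,444,738.8
Water District: $1,444,738.8 × 0.0012 = $1,733.68656
City of Pellston: $1,444,738.8 × 0.0111 = $16,036.60068
Levies subtotal = $17,770.28724
After credit = $17,770.28724 − $212 = $17,558.28724
Total = $17,558.28724 + $677 = $18,235.28724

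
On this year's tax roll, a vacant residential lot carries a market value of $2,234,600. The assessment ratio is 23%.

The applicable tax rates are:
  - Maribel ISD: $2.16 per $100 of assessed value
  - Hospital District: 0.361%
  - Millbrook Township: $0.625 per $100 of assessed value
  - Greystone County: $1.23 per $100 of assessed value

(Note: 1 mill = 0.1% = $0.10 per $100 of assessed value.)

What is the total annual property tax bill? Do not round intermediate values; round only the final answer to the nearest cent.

Assessed value = $2,234,600 × 0.23 = $513,958
Maribel ISD: $513,958 × 0.0216 = $11,101.4928
Hospital District: $513,958 × 0.00361 = $1,855.38838
Millbrook Township: $513,958 × 0.00625 = $3,212.2375
Greystone County: $513,958 × 0.0123 = $6,321.6834
Total = $22,490.80208

$22,490.80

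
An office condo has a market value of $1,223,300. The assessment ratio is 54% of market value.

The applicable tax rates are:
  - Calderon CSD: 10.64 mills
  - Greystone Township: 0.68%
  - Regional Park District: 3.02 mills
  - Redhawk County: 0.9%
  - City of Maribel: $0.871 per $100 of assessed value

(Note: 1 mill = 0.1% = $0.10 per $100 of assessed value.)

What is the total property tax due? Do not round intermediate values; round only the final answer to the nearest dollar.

$25,214

Assessed value = $1,223,300 × 0.54 = $660,582
Calderon CSD: $660,582 × 0.01064 = $7,028.59248
Greystone Township: $660,582 × 0.0068 = $4,491.9576
Regional Park District: $660,582 × 0.00302 = $1,994.95764
Redhawk County: $660,582 × 0.009 = $5,945.238
City of Maribel: $660,582 × 0.00871 = $5,753.66922
Total = $25,214.41494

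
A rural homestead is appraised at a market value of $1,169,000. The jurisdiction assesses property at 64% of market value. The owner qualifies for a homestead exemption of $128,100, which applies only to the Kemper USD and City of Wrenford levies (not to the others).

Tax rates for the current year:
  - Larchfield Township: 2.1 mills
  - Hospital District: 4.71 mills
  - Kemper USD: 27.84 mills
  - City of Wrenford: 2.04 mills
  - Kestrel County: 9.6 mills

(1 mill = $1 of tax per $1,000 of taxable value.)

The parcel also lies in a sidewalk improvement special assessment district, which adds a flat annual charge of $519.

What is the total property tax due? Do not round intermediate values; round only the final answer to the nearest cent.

$31,323.70

Assessed value = $1,169,000 × 0.64 = $748,160
Larchfield Township: $748,160 × 0.0021 = $1,571.136
Hospital District: $748,160 × 0.00471 = $3,523.8336
Kemper USD: ($748,160 − $128,100) × 0.02784 = $620,060 × 0.02784 = $17,262.4704
City of Wrenford: ($748,160 − $128,100) × 0.00204 = $620,060 × 0.00204 = $1,264.9224
Kestrel County: $748,160 × 0.0096 = $7,182.336
Levies subtotal = $30,804.6984
Total = $30,804.6984 + $519 = $31,323.6984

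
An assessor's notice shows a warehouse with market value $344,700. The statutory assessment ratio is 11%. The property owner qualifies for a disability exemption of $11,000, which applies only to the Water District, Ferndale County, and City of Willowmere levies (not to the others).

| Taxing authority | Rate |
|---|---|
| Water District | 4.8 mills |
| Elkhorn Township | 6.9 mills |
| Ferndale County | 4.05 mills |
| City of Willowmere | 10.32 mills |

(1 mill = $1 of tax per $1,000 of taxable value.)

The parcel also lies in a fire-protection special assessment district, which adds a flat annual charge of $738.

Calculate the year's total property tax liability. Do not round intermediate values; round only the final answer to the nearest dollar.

Assessed value = $344,700 × 0.11 = $37,917
Water District: ($37,917 − $11,000) × 0.0048 = $26,917 × 0.0048 = $129.2016
Elkhorn Township: $37,917 × 0.0069 = $261.6273
Ferndale County: ($37,917 − $11,000) × 0.00405 = $26,917 × 0.00405 = $109.01385
City of Willowmere: ($37,917 − $11,000) × 0.01032 = $26,917 × 0.01032 = $277.78344
Levies subtotal = $777.62619
Total = $777.62619 + $738 = $1,515.62619

$1,516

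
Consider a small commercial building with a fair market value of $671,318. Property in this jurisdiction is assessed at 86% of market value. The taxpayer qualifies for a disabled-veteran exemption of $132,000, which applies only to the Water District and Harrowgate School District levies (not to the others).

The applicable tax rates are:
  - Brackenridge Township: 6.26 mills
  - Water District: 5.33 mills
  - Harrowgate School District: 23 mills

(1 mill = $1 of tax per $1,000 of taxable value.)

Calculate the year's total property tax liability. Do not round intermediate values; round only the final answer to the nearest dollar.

Assessed value = $671,318 × 0.86 = $577,333.48
Brackenridge Township: $577,333.48 × 0.00626 = $3,614.1075848
Water District: ($577,333.48 − $132,000) × 0.00533 = $445,333.48 × 0.00533 = $2,373.6274484
Harrowgate School District: ($577,333.48 − $132,000) × 0.023 = $445,333.48 × 0.023 = $10,242.67004
Total = $16,230.4050732

$16,230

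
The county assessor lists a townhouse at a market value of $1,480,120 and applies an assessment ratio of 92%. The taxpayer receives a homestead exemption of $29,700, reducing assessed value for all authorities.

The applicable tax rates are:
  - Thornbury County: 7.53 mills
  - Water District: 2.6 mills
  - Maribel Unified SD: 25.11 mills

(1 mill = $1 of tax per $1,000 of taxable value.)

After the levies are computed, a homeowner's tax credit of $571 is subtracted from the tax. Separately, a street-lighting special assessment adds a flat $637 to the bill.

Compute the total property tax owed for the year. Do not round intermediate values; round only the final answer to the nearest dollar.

Assessed value = $1,480,120 × 0.92 = $1,361,710.4
Taxable value = $1,361,710.4 − $29,700 = $1,332,010.4
Thornbury County: $1,332,010.4 × 0.00753 = $10,030.038312
Water District: $1,332,010.4 × 0.0026 = $3,463.22704
Maribel Unified SD: $1,332,010.4 × 0.02511 = $33,446.781144
Levies subtotal = $46,940.046496
After credit = $46,940.046496 − $571 = $46,369.046496
Total = $46,369.046496 + $637 = $47,006.046496

$47,006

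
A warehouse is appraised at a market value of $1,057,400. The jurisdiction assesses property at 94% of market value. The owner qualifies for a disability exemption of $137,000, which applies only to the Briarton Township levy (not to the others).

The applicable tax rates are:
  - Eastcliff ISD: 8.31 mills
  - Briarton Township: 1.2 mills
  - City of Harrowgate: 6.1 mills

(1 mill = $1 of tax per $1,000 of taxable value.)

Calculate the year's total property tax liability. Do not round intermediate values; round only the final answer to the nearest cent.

Assessed value = $1,057,400 × 0.94 = $993,956
Eastcliff ISD: $993,956 × 0.00831 = $8,259.77436
Briarton Township: ($993,956 − $137,000) × 0.0012 = $856,956 × 0.0012 = $1,028.3472
City of Harrowgate: $993,956 × 0.0061 = $6,063.1316
Total = $15,351.25316

$15,351.25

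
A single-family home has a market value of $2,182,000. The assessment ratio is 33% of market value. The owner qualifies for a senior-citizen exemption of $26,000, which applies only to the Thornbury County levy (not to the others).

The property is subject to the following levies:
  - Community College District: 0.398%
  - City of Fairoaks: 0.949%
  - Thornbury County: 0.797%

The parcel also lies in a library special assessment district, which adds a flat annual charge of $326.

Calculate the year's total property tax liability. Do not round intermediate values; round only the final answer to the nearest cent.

Assessed value = $2,182,000 × 0.33 = $720,060
Community College District: $720,060 × 0.00398 = $2,865.8388
City of Fairoaks: $720,060 × 0.00949 = $6,833.3694
Thornbury County: ($720,060 − $26,000) × 0.00797 = $694,060 × 0.00797 = $5,531.6582
Levies subtotal = $15,230.8664
Total = $15,230.8664 + $326 = $15,556.8664

$15,556.87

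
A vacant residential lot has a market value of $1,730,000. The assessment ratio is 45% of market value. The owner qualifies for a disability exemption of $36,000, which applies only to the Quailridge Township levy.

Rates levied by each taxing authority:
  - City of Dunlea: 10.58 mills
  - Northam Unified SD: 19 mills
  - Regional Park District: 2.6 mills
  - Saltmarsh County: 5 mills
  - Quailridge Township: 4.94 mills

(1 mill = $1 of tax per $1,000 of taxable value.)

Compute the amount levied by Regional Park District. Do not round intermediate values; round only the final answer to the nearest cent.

Assessed value = $1,730,000 × 0.45 = $778,500
Regional Park District taxable value = $778,500 (exemption does not apply)
Regional Park District levy = $778,500 × 0.0026 = $2,024.1

$2,024.10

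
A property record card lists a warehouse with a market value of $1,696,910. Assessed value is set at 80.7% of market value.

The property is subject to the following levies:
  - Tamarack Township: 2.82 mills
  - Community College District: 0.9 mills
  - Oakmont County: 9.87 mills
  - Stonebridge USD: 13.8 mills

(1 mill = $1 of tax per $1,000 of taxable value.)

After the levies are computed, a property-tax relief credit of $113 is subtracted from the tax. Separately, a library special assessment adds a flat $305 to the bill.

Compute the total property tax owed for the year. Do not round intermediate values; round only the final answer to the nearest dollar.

$37,700

Assessed value = $1,696,910 × 0.807 = $1,369,406.37
Tamarack Township: $1,369,406.37 × 0.00282 = $3,861.7259634
Community College District: $1,369,406.37 × 0.0009 = $1,232.465733
Oakmont County: $1,369,406.37 × 0.00987 = $13,516.0408719
Stonebridge USD: $1,369,406.37 × 0.0138 = $18,897.807906
Levies subtotal = $37,508.0404743
After credit = $37,508.0404743 − $113 = $37,395.0404743
Total = $37,395.0404743 + $305 = $37,700.0404743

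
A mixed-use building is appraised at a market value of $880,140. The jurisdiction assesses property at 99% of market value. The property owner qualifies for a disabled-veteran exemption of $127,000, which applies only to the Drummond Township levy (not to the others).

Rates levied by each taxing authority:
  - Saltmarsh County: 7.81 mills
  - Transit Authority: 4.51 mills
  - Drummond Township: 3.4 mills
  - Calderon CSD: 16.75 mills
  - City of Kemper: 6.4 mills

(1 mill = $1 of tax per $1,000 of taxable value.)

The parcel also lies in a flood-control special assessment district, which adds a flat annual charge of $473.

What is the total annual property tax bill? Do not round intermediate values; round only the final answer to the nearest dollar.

$33,910

Assessed value = $880,140 × 0.99 = $871,338.6
Saltmarsh County: $871,338.6 × 0.00781 = $6,805.154466
Transit Authority: $871,338.6 × 0.00451 = $3,929.737086
Drummond Township: ($871,338.6 − $127,000) × 0.0034 = $744,338.6 × 0.0034 = $2,530.75124
Calderon CSD: $871,338.6 × 0.01675 = $14,594.92155
City of Kemper: $871,338.6 × 0.0064 = $5,576.56704
Levies subtotal = $33,437.131382
Total = $33,437.131382 + $473 = $33,910.131382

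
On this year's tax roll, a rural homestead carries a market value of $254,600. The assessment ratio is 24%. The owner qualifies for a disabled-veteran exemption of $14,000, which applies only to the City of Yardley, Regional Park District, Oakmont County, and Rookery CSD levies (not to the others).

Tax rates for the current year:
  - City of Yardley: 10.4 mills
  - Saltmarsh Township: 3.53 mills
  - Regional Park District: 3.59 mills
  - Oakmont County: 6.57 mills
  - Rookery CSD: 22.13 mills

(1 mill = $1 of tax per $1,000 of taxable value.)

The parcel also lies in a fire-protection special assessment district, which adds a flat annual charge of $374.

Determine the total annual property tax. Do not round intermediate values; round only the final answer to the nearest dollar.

Assessed value = $254,600 × 0.24 = $61,104
City of Yardley: ($61,104 − $14,000) × 0.0104 = $47,104 × 0.0104 = $489.8816
Saltmarsh Township: $61,104 × 0.00353 = $215.69712
Regional Park District: ($61,104 − $14,000) × 0.00359 = $47,104 × 0.00359 = $169.10336
Oakmont County: ($61,104 − $14,000) × 0.00657 = $47,104 × 0.00657 = $309.47328
Rookery CSD: ($61,104 − $14,000) × 0.02213 = $47,104 × 0.02213 = $1,042.41152
Levies subtotal = $2,226.56688
Total = $2,226.56688 + $374 = $2,600.56688

$2,601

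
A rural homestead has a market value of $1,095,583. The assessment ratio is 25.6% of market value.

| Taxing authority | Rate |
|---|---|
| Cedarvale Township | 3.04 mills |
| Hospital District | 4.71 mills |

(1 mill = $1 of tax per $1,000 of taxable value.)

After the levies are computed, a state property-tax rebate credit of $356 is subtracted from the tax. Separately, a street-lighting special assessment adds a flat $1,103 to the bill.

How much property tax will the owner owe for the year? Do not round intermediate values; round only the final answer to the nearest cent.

Assessed value = $1,095,583 × 0.256 = $280,469.248
Cedarvale Township: $280,469.248 × 0.00304 = $852.62651392
Hospital District: $280,469.248 × 0.00471 = $1,321.01015808
Levies subtotal = $2,173.636672
After credit = $2,173.636672 − $356 = $1,817.636672
Total = $1,817.636672 + $1,103 = $2,920.636672

$2,920.64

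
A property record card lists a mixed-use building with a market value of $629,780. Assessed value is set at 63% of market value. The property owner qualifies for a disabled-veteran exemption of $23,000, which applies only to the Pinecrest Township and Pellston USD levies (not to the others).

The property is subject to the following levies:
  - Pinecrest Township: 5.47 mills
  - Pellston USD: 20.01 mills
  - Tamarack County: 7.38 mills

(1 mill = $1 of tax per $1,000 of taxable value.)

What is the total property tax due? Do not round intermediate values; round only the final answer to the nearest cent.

$12,451.54

Assessed value = $629,780 × 0.63 = $396,761.4
Pinecrest Township: ($396,761.4 − $23,000) × 0.00547 = $373,761.4 × 0.00547 = $2,044.474858
Pellston USD: ($396,761.4 − $23,000) × 0.02001 = $373,761.4 × 0.02001 = $7,478.965614
Tamarack County: $396,761.4 × 0.00738 = $2,928.099132
Total = $12,451.539604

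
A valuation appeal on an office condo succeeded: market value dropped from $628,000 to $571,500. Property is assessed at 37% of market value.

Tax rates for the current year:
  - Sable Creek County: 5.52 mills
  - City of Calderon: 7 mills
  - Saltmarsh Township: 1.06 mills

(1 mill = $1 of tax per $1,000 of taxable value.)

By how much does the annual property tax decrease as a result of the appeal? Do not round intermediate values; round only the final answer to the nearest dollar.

Old assessed value = $628,000 × 0.37 = $232,360
New assessed value = $571,500 × 0.37 = $211,455
Combined rate = 0.00552 + 0.007 + 0.00106 = 0.01358
Old tax = $232,360 × 0.01358 = $3,155.4488
New tax = $211,455 × 0.01358 = $2,871.5589
Reduction = $3,155.4488 − $2,871.5589 = $283.8899

$284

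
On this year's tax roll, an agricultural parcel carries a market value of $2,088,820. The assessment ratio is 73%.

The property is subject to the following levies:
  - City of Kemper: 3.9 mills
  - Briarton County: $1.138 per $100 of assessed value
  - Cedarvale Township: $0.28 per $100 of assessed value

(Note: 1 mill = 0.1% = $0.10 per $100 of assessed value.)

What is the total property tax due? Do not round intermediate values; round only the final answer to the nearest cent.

$27,569.08

Assessed value = $2,088,820 × 0.73 = $1,524,838.6
City of Kemper: $1,524,838.6 × 0.0039 = $5,946.87054
Briarton County: $1,524,838.6 × 0.01138 = $17,352.663268
Cedarvale Township: $1,524,838.6 × 0.0028 = $4,269.54808
Total = $27,569.081888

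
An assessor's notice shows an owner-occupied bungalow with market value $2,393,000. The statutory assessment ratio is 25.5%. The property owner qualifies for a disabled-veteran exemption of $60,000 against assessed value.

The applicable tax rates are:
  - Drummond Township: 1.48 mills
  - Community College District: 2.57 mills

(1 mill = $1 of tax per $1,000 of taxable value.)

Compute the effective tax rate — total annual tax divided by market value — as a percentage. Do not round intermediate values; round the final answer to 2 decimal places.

Assessed value = $2,393,000 × 0.255 = $610,215
Taxable value = $610,215 − $60,000 = $550,215
Drummond Township: $550,215 × 0.00148 = $814.3182
Community College District: $550,215 × 0.00257 = $1,414.05255
Total tax = $2,228.37075
Effective rate = $2,228.37075 ÷ $2,393,000 = 0.09% of market value

0.09%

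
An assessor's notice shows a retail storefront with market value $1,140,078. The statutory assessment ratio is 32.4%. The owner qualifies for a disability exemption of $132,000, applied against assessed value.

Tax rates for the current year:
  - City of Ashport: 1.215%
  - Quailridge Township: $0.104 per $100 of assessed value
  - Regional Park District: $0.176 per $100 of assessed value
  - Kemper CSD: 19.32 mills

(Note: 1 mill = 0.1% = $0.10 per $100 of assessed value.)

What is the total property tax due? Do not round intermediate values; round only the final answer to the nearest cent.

$8,135.19

Assessed value = $1,140,078 × 0.324 = $369,385.272
Taxable value = $369,385.272 − $132,000 = $237,385.272
City of Ashport: $237,385.272 × 0.01215 = $2,884.2310548
Quailridge Township: $237,385.272 × 0.00104 = $246.88068288
Regional Park District: $237,385.272 × 0.00176 = $417.79807872
Kemper CSD: $237,385.272 × 0.01932 = $4,586.28345504
Total = $8,135.19327144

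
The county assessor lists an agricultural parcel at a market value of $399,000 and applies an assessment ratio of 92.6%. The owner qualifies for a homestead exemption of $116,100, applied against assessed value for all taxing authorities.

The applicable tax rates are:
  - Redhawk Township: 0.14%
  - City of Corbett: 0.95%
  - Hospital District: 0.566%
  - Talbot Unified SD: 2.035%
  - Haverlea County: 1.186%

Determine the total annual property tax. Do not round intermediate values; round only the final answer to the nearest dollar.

Assessed value = $399,000 × 0.926 = $369,474
Taxable value = $369,474 − $116,100 = $253,374
Redhawk Township: $253,374 × 0.0014 = $354.7236
City of Corbett: $253,374 × 0.0095 = $2,407.053
Hospital District: $253,374 × 0.00566 = $1,434.09684
Talbot Unified SD: $253,374 × 0.02035 = $5,156.1609
Haverlea County: $253,374 × 0.01186 = $3,005.01564
Total = $354.7236 + $2,407.053 + $1,434.09684 + $5,156.1609 + $3,005.01564 = $12,357.04998

$12,357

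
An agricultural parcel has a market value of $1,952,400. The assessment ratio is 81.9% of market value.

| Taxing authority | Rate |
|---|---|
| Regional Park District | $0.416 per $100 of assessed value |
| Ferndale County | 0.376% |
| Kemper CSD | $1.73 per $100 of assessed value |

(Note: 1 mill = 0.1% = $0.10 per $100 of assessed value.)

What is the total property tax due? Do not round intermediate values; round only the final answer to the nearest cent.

Assessed value = $1,952,400 × 0.819 = $1,599,015.6
Regional Park District: $1,599,015.6 × 0.00416 = $6,651.904896
Ferndale County: $1,599,015.6 × 0.00376 = $6,012.298656
Kemper CSD: $1,599,015.6 × 0.0173 = $27,662.96988
Total = $40,327.173432

$40,327.17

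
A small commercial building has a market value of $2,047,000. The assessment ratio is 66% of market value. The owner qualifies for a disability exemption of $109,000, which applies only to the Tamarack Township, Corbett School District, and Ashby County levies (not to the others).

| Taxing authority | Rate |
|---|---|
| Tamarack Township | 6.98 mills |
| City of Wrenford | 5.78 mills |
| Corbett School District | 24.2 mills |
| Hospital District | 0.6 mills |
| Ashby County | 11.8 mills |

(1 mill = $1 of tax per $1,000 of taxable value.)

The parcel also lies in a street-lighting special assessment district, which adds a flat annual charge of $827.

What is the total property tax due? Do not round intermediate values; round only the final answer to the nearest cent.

Assessed value = $2,047,000 × 0.66 = $1,351,020
Tamarack Township: ($1,351,020 − $109,000) × 0.00698 = $1,242,020 × 0.00698 = $8,669.2996
City of Wrenford: $1,351,020 × 0.00578 = $7,808.8956
Corbett School District: ($1,351,020 − $109,000) × 0.0242 = $1,242,020 × 0.0242 = $30,056.884
Hospital District: $1,351,020 × 0.0006 = $810.612
Ashby County: ($1,351,020 − $109,000) × 0.0118 = $1,242,020 × 0.0118 = $14,655.836
Levies subtotal = $62,001.5272
Total = $62,001.5272 + $827 = $62,828.5272

$62,828.53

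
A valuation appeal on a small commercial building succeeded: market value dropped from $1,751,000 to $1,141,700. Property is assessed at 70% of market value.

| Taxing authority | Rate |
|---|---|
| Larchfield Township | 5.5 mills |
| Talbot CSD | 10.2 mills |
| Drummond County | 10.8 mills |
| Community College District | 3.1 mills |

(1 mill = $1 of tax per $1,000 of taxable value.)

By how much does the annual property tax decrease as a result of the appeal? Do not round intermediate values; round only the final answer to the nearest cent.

$12,624.70

Old assessed value = $1,751,000 × 0.7 = $1,225,700
New assessed value = $1,141,700 × 0.7 = $799,190
Combined rate = 0.0055 + 0.0102 + 0.0108 + 0.0031 = 0.0296
Old tax = $1,225,700 × 0.0296 = $36,280.72
New tax = $799,190 × 0.0296 = $23,656.024
Reduction = $36,280.72 − $23,656.024 = $12,624.696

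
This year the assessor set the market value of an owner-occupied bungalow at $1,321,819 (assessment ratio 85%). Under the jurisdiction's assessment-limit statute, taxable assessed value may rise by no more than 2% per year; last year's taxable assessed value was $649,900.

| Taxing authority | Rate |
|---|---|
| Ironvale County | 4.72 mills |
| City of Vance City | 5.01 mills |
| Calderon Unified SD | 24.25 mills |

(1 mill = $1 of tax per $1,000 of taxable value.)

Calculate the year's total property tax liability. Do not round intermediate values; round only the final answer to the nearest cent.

Uncapped assessed value = $1,321,819 × 0.85 = $1,123,546.15
Cap limit = $649,900 × 1.02 = $662,898
Taxable assessed value = min($1,123,546.15, $662,898) = $662,898 (cap binds)
Ironvale County: $662,898 × 0.00472 = $3,128.87856
City of Vance City: $662,898 × 0.00501 = $3,321.11898
Calderon Unified SD: $662,898 × 0.02425 = $16,075.2765
Total = $22,525.27404

$22,525.27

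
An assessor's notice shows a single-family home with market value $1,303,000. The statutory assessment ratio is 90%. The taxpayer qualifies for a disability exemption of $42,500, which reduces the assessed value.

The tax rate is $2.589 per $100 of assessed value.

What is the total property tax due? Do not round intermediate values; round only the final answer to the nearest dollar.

$29,261

Assessed value = $1,303,000 × 0.9 = $1,172,700
Taxable value = $1,172,700 − $42,500 = $1,130,200
Tax = $1,130,200 × 0.02589 = $29,260.878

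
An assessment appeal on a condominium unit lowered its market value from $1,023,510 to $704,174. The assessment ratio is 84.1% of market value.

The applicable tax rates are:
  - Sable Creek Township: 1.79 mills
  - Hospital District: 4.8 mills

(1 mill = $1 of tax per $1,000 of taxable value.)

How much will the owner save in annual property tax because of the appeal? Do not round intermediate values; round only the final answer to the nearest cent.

$1,769.82

Old assessed value = $1,023,510 × 0.841 = $860,771.91
New assessed value = $704,174 × 0.841 = $592,210.334
Combined rate = 0.00179 + 0.0048 = 0.00659
Old tax = $860,771.91 × 0.00659 = $5,672.4868869
New tax = $592,210.334 × 0.00659 = $3,902.66610106
Reduction = $5,672.4868869 − $3,902.66610106 = $1,769.82078584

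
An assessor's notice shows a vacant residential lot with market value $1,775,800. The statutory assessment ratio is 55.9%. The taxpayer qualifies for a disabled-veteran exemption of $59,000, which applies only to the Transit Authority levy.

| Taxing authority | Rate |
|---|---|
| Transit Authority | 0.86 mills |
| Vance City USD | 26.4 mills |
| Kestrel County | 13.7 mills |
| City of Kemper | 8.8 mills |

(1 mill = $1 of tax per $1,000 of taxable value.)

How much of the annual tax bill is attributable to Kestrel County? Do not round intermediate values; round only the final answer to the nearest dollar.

Assessed value = $1,775,800 × 0.559 = $992,672.2
Kestrel County taxable value = $992,672.2 (exemption does not apply)
Kestrel County levy = $992,672.2 × 0.0137 = $13,599.60914

$13,600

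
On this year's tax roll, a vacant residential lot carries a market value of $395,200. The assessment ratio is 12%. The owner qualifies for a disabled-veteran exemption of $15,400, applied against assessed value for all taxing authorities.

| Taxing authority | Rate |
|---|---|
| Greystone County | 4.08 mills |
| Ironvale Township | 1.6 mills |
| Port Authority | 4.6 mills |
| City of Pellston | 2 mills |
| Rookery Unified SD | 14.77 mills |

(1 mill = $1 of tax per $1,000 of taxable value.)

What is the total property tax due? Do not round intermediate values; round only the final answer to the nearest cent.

Assessed value = $395,200 × 0.12 = $47,424
Taxable value = $47,424 − $15,400 = $32,024
Greystone County: $32,024 × 0.00408 = $130.65792
Ironvale Township: $32,024 × 0.0016 = $51.2384
Port Authority: $32,024 × 0.0046 = $147.3104
City of Pellston: $32,024 × 0.002 = $64.048
Rookery Unified SD: $32,024 × 0.01477 = $472.99448
Total = $130.65792 + $51.2384 + $147.3104 + $64.048 + $472.99448 = $866.2492

$866.25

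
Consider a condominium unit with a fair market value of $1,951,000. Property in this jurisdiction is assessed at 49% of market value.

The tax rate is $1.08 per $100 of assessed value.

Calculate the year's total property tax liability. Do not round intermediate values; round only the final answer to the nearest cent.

Assessed value = $1,951,000 × 0.49 = $955,990
Tax = $955,990 × 0.0108 = $10,324.692

$10,324.69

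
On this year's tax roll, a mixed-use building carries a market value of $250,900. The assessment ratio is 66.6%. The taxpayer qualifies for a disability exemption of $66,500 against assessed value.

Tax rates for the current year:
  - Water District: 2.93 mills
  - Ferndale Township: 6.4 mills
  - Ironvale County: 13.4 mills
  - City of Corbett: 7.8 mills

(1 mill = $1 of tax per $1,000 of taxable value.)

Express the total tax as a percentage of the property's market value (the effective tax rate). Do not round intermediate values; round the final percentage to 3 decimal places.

1.224%

Assessed value = $250,900 × 0.666 = $167,099.4
Taxable value = $167,099.4 − $66,500 = $100,599.4
Water District: $100,599.4 × 0.00293 = $294.756242
Ferndale Township: $100,599.4 × 0.0064 = $643.83616
Ironvale County: $100,599.4 × 0.0134 = $1,348.03196
City of Corbett: $100,599.4 × 0.0078 = $784.67532
Total tax = $3,071.299682
Effective rate = $3,071.299682 ÷ $250,900 = 1.224% of market value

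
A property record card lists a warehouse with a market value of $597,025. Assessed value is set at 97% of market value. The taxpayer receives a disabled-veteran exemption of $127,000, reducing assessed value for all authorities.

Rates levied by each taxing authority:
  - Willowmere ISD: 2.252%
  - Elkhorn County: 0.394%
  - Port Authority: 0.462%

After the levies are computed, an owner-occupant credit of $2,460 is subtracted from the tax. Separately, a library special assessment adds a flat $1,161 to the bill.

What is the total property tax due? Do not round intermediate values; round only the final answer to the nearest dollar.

Assessed value = $597,025 × 0.97 = $579,114.25
Taxable value = $579,114.25 − $127,000 = $452,114.25
Willowmere ISD: $452,114.25 × 0.02252 = $10,181.61291
Elkhorn County: $452,114.25 × 0.00394 = $1,781.330145
Port Authority: $452,114.25 × 0.00462 = $2,088.767835
Levies subtotal = $14,051.71089
After credit = $14,051.71089 − $2,460 = $11,591.71089
Total = $11,591.71089 + $1,161 = $12,752.71089

$12,753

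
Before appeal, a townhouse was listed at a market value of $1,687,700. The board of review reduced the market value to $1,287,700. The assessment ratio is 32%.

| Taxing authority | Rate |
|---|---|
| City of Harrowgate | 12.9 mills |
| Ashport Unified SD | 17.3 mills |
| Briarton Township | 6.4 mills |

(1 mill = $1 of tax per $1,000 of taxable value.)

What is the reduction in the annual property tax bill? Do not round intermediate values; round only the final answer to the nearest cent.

$4,684.80

Old assessed value = $1,687,700 × 0.32 = $540,064
New assessed value = $1,287,700 × 0.32 = $412,064
Combined rate = 0.0129 + 0.0173 + 0.0064 = 0.0366
Old tax = $540,064 × 0.0366 = $19,766.3424
New tax = $412,064 × 0.0366 = $15,081.5424
Reduction = $19,766.3424 − $15,081.5424 = $4,684.8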